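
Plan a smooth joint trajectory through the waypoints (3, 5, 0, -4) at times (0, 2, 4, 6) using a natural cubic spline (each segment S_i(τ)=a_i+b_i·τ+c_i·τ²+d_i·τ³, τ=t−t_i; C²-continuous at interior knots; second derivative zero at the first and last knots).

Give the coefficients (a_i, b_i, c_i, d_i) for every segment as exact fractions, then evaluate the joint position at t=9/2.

  seg 0: a=3 b=59/30 c=0 d=-29/120
  seg 1: a=5 b=-14/15 c=-29/20 d=1/3
  seg 2: a=0 b=-41/15 c=11/20 d=-11/120
S(9/2) = -397/320

Δ: Δ0=1, Δ1=-5/2, Δ2=-2
row 1: diag=8, rhs=-21; c'=1/4, d'=-21/8
row 2: denom=8−2·1/4=15/2; d'=(3−2·-21/8)/(15/2)=11/10
back: M2=11/10
back: M1=-21/8−1/4·11/10=-29/10
M: M0=0, M1=-29/10, M2=11/10, M3=0
seg 0: a=3, c=M0/2=0, d=(M1−M0)/(6·2)=-29/120, b=Δ0−h0·(2M0+M1)/6=59/30
seg 1: a=5, c=M1/2=-29/20, d=(M2−M1)/(6·2)=1/3, b=Δ1−h1·(2M1+M2)/6=-14/15
seg 2: a=0, c=M2/2=11/20, d=(M3−M2)/(6·2)=-11/120, b=Δ2−h2·(2M2+M3)/6=-41/15
t_q=9/2 → seg 2, τ=1/2; S=0+-41/15·τ+11/20·τ²+-11/120·τ³=-397/320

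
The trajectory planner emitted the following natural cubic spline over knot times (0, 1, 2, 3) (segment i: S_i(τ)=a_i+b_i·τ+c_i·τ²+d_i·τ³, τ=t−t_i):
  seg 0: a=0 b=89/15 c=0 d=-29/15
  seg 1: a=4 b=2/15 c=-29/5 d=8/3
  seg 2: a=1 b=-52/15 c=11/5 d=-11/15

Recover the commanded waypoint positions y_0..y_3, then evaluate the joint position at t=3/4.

y_0 = S_0(0) = a_0 = 0
y_1 = S_1(0) = a_1 = 4
y_2 = S_2(0) = a_2 = 1
y_3 = S_2(1) = -1
t_q=3/4 is in segment 0 (τ=3/4); S_0(τ)=1163/320

y_0=0 y_1=4 y_2=1 y_3=-1
S(3/4) = 1163/320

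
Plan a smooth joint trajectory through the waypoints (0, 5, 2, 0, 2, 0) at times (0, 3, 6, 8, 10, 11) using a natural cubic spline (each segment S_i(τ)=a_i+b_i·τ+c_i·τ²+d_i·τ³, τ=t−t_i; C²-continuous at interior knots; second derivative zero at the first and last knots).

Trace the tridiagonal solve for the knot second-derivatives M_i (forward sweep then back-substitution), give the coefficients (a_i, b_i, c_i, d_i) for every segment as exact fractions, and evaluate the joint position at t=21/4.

Δ: Δ0=5/3, Δ1=-1, Δ2=-1, Δ3=1, Δ4=-2
row 1: diag=12, rhs=-16; c'=1/4, d'=-4/3
row 2: denom=10−3·1/4=37/4; d'=(0−3·-4/3)/(37/4)=16/37
row 3: denom=8−2·8/37=280/37; d'=(12−2·16/37)/(280/37)=103/70
row 4: denom=6−2·37/140=383/70; d'=(-18−2·103/70)/(383/70)=-1466/383
back: M4=-1466/383
back: M3=103/70−37/140·-1466/383=951/383
back: M2=16/37−8/37·951/383=-40/383
back: M1=-4/3−1/4·-40/383=-1502/1149
M: M0=0, M1=-1502/1149, M2=-40/383, M3=951/383, M4=-1466/383, M5=0
seg 0: a=0, c=M0/2=0, d=(M1−M0)/(6·3)=-751/10341, b=Δ0−h0·(2M0+M1)/6=2666/1149
seg 1: a=5, c=M1/2=-751/1149, d=(M2−M1)/(6·3)=691/10341, b=Δ1−h1·(2M1+M2)/6=413/1149
seg 2: a=2, c=M2/2=-20/383, d=(M3−M2)/(6·2)=991/4596, b=Δ2−h2·(2M2+M3)/6=-2020/1149
seg 3: a=0, c=M3/2=951/766, d=(M4−M3)/(6·2)=-2417/4596, b=Δ3−h3·(2M3+M4)/6=713/1149
seg 4: a=2, c=M4/2=-733/383, d=(M5−M4)/(6·1)=733/1149, b=Δ4−h4·(2M4+M5)/6=-832/1149
t_q=21/4 → seg 1, τ=9/4; S=5+413/1149·τ+-751/1149·τ²+691/10341·τ³=79933/24512

  seg 0: a=0 b=2666/1149 c=0 d=-751/10341
  seg 1: a=5 b=413/1149 c=-751/1149 d=691/10341
  seg 2: a=2 b=-2020/1149 c=-20/383 d=991/4596
  seg 3: a=0 b=713/1149 c=951/766 d=-2417/4596
  seg 4: a=2 b=-832/1149 c=-733/383 d=733/1149
S(21/4) = 79933/24512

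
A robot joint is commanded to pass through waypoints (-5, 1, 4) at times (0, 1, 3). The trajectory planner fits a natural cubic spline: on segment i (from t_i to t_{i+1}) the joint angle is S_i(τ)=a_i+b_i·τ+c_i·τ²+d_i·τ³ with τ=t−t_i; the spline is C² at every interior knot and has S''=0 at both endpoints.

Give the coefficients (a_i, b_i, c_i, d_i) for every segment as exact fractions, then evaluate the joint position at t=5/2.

  seg 0: a=-5 b=27/4 c=0 d=-3/4
  seg 1: a=1 b=9/2 c=-9/4 d=3/8
S(5/2) = 253/64

Δ: Δ0=6, Δ1=3/2
row 1: diag=6, rhs=-27; c'=1/3, d'=-9/2
back: M1=-9/2
M: M0=0, M1=-9/2, M2=0
seg 0: a=-5, c=M0/2=0, d=(M1−M0)/(6·1)=-3/4, b=Δ0−h0·(2M0+M1)/6=27/4
seg 1: a=1, c=M1/2=-9/4, d=(M2−M1)/(6·2)=3/8, b=Δ1−h1·(2M1+M2)/6=9/2
t_q=5/2 → seg 1, τ=3/2; S=1+9/2·τ+-9/4·τ²+3/8·τ³=253/64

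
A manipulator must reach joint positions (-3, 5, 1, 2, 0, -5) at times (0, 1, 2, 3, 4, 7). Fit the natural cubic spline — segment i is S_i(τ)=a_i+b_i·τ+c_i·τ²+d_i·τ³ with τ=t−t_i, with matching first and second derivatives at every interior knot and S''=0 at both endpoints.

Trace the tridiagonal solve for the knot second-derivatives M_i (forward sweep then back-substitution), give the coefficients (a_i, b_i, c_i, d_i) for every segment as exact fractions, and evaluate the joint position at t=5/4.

  seg 0: a=-3 b=15106/1299 c=0 d=-4714/1299
  seg 1: a=5 b=964/1299 c=-4714/433 d=7982/1299
  seg 2: a=1 b=-3374/1299 c=3268/433 d=-5131/1299
  seg 3: a=2 b=841/1299 c=-1863/433 d=2150/1299
  seg 4: a=0 b=-3887/1299 c=287/433 d=-287/3897
S(5/4) = 63753/13856

Δ: Δ0=8, Δ1=-4, Δ2=1, Δ3=-2, Δ4=-5/3
row 1: diag=4, rhs=-72; c'=1/4, d'=-18
row 2: denom=4−1·1/4=15/4; d'=(30−1·-18)/(15/4)=64/5
row 3: denom=4−1·4/15=56/15; d'=(-18−1·64/5)/(56/15)=-33/4
row 4: denom=8−1·15/56=433/56; d'=(2−1·-33/4)/(433/56)=574/433
back: M4=574/433
back: M3=-33/4−15/56·574/433=-3726/433
back: M2=64/5−4/15·-3726/433=6536/433
back: M1=-18−1/4·6536/433=-9428/433
M: M0=0, M1=-9428/433, M2=6536/433, M3=-3726/433, M4=574/433, M5=0
seg 0: a=-3, c=M0/2=0, d=(M1−M0)/(6·1)=-4714/1299, b=Δ0−h0·(2M0+M1)/6=15106/1299
seg 1: a=5, c=M1/2=-4714/433, d=(M2−M1)/(6·1)=7982/1299, b=Δ1−h1·(2M1+M2)/6=964/1299
seg 2: a=1, c=M2/2=3268/433, d=(M3−M2)/(6·1)=-5131/1299, b=Δ2−h2·(2M2+M3)/6=-3374/1299
seg 3: a=2, c=M3/2=-1863/433, d=(M4−M3)/(6·1)=2150/1299, b=Δ3−h3·(2M3+M4)/6=841/1299
seg 4: a=0, c=M4/2=287/433, d=(M5−M4)/(6·3)=-287/3897, b=Δ4−h4·(2M4+M5)/6=-3887/1299
t_q=5/4 → seg 1, τ=1/4; S=5+964/1299·τ+-4714/433·τ²+7982/1299·τ³=63753/13856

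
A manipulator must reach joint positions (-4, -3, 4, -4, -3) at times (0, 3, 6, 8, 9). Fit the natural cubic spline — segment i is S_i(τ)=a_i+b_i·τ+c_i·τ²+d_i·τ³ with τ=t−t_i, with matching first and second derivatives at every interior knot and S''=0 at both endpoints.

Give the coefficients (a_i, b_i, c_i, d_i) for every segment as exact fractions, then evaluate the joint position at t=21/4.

  seg 0: a=-4 b=-281/309 c=0 d=128/927
  seg 1: a=-3 b=871/309 c=128/103 d=-434/927
  seg 2: a=4 b=-731/309 c=-306/103 d=1331/1236
  seg 3: a=-4 b=-410/309 c=719/206 d=-719/618
S(21/4) = 14175/3296

Δ: Δ0=1/3, Δ1=7/3, Δ2=-4, Δ3=1
row 1: diag=12, rhs=12; c'=1/4, d'=1
row 2: denom=10−3·1/4=37/4; d'=(-38−3·1)/(37/4)=-164/37
row 3: denom=6−2·8/37=206/37; d'=(30−2·-164/37)/(206/37)=719/103
back: M3=719/103
back: M2=-164/37−8/37·719/103=-612/103
back: M1=1−1/4·-612/103=256/103
M: M0=0, M1=256/103, M2=-612/103, M3=719/103, M4=0
seg 0: a=-4, c=M0/2=0, d=(M1−M0)/(6·3)=128/927, b=Δ0−h0·(2M0+M1)/6=-281/309
seg 1: a=-3, c=M1/2=128/103, d=(M2−M1)/(6·3)=-434/927, b=Δ1−h1·(2M1+M2)/6=871/309
seg 2: a=4, c=M2/2=-306/103, d=(M3−M2)/(6·2)=1331/1236, b=Δ2−h2·(2M2+M3)/6=-731/309
seg 3: a=-4, c=M3/2=719/206, d=(M4−M3)/(6·1)=-719/618, b=Δ3−h3·(2M3+M4)/6=-410/309
t_q=21/4 → seg 1, τ=9/4; S=-3+871/309·τ+128/103·τ²+-434/927·τ³=14175/3296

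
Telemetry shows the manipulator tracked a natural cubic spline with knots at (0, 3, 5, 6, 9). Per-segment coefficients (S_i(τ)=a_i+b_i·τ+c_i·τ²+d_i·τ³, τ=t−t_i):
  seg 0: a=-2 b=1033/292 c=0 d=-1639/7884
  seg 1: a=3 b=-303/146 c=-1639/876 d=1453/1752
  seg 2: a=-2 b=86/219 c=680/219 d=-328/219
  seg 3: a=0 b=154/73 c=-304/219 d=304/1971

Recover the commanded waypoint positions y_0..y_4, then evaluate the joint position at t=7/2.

y_0=-2 y_1=3 y_2=-2 y_3=0 y_4=-2
S(7/2) = 7467/4672

y_0 = S_0(0) = a_0 = -2
y_1 = S_1(0) = a_1 = 3
y_2 = S_2(0) = a_2 = -2
y_3 = S_3(0) = a_3 = 0
y_4 = S_3(3) = -2
t_q=7/2 is in segment 1 (τ=1/2); S_1(τ)=7467/4672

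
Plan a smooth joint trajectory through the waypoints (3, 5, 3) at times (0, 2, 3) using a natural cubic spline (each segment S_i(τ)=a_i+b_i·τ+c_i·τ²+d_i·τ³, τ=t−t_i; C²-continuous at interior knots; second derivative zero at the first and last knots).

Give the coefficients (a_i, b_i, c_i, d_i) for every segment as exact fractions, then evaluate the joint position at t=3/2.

  seg 0: a=3 b=2 c=0 d=-1/4
  seg 1: a=5 b=-1 c=-3/2 d=1/2
S(3/2) = 165/32

Δ: Δ0=1, Δ1=-2
row 1: diag=6, rhs=-18; c'=1/6, d'=-3
back: M1=-3
M: M0=0, M1=-3, M2=0
seg 0: a=3, c=M0/2=0, d=(M1−M0)/(6·2)=-1/4, b=Δ0−h0·(2M0+M1)/6=2
seg 1: a=5, c=M1/2=-3/2, d=(M2−M1)/(6·1)=1/2, b=Δ1−h1·(2M1+M2)/6=-1
t_q=3/2 → seg 0, τ=3/2; S=3+2·τ+0·τ²+-1/4·τ³=165/32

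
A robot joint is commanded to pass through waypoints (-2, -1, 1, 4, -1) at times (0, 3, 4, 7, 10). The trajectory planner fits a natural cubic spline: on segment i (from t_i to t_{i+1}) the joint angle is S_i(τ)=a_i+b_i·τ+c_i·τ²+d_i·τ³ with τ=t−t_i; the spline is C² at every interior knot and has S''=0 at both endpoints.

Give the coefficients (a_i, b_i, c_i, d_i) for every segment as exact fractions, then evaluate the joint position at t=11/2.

  seg 0: a=-2 b=-73/228 c=0 d=149/2052
  seg 1: a=-1 b=187/114 c=149/228 d=-67/228
  seg 2: a=1 b=157/76 c=-13/57 d=-29/684
  seg 3: a=4 b=-17/38 c=-139/228 d=139/2052
S(11/2) = 2093/608

Δ: Δ0=1/3, Δ1=2, Δ2=1, Δ3=-5/3
row 1: diag=8, rhs=10; c'=1/8, d'=5/4
row 2: denom=8−1·1/8=63/8; d'=(-6−1·5/4)/(63/8)=-58/63
row 3: denom=12−3·8/21=76/7; d'=(-16−3·-58/63)/(76/7)=-139/114
back: M3=-139/114
back: M2=-58/63−8/21·-139/114=-26/57
back: M1=5/4−1/8·-26/57=149/114
M: M0=0, M1=149/114, M2=-26/57, M3=-139/114, M4=0
seg 0: a=-2, c=M0/2=0, d=(M1−M0)/(6·3)=149/2052, b=Δ0−h0·(2M0+M1)/6=-73/228
seg 1: a=-1, c=M1/2=149/228, d=(M2−M1)/(6·1)=-67/228, b=Δ1−h1·(2M1+M2)/6=187/114
seg 2: a=1, c=M2/2=-13/57, d=(M3−M2)/(6·3)=-29/684, b=Δ2−h2·(2M2+M3)/6=157/76
seg 3: a=4, c=M3/2=-139/228, d=(M4−M3)/(6·3)=139/2052, b=Δ3−h3·(2M3+M4)/6=-17/38
t_q=11/2 → seg 2, τ=3/2; S=1+157/76·τ+-13/57·τ²+-29/684·τ³=2093/608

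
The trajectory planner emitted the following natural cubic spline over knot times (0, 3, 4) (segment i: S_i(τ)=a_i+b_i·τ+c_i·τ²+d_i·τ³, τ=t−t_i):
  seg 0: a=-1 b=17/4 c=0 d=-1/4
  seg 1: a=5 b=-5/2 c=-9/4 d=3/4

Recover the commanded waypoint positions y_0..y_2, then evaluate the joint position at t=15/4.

y_0 = S_0(0) = a_0 = -1
y_1 = S_1(0) = a_1 = 5
y_2 = S_1(1) = 1
t_q=15/4 is in segment 1 (τ=3/4); S_1(τ)=557/256

y_0=-1 y_1=5 y_2=1
S(15/4) = 557/256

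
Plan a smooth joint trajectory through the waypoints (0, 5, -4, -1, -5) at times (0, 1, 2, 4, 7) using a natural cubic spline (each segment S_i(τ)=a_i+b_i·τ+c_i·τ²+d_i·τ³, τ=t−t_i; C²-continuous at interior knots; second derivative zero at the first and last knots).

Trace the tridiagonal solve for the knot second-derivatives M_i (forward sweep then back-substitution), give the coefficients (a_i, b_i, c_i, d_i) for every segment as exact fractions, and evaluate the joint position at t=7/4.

  seg 0: a=0 b=2947/321 c=0 d=-1342/321
  seg 1: a=5 b=-1079/321 c=-1342/107 d=2216/321
  seg 2: a=-4 b=-2483/321 c=874/107 d=-4559/2568
  seg 3: a=-1 b=2333/642 c=-1063/428 d=1063/3852
S(7/4) = -178/107

Δ: Δ0=5, Δ1=-9, Δ2=3/2, Δ3=-4/3
row 1: diag=4, rhs=-84; c'=1/4, d'=-21
row 2: denom=6−1·1/4=23/4; d'=(63−1·-21)/(23/4)=336/23
row 3: denom=10−2·8/23=214/23; d'=(-17−2·336/23)/(214/23)=-1063/214
back: M3=-1063/214
back: M2=336/23−8/23·-1063/214=1748/107
back: M1=-21−1/4·1748/107=-2684/107
M: M0=0, M1=-2684/107, M2=1748/107, M3=-1063/214, M4=0
seg 0: a=0, c=M0/2=0, d=(M1−M0)/(6·1)=-1342/321, b=Δ0−h0·(2M0+M1)/6=2947/321
seg 1: a=5, c=M1/2=-1342/107, d=(M2−M1)/(6·1)=2216/321, b=Δ1−h1·(2M1+M2)/6=-1079/321
seg 2: a=-4, c=M2/2=874/107, d=(M3−M2)/(6·2)=-4559/2568, b=Δ2−h2·(2M2+M3)/6=-2483/321
seg 3: a=-1, c=M3/2=-1063/428, d=(M4−M3)/(6·3)=1063/3852, b=Δ3−h3·(2M3+M4)/6=2333/642
t_q=7/4 → seg 1, τ=3/4; S=5+-1079/321·τ+-1342/107·τ²+2216/321·τ³=-178/107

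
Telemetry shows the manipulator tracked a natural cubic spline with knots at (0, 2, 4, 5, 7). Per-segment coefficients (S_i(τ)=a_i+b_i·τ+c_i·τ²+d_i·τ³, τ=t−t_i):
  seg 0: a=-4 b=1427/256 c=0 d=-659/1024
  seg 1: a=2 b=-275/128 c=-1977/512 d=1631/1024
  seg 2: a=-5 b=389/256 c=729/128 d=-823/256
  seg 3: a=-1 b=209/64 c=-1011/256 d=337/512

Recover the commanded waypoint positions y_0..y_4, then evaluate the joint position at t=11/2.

y_0 = S_0(0) = a_0 = -4
y_1 = S_1(0) = a_1 = 2
y_2 = S_2(0) = a_2 = -5
y_3 = S_3(0) = a_3 = -1
y_4 = S_3(2) = -5
t_q=11/2 is in segment 3 (τ=1/2); S_3(τ)=-1115/4096

y_0=-4 y_1=2 y_2=-5 y_3=-1 y_4=-5
S(11/2) = -1115/4096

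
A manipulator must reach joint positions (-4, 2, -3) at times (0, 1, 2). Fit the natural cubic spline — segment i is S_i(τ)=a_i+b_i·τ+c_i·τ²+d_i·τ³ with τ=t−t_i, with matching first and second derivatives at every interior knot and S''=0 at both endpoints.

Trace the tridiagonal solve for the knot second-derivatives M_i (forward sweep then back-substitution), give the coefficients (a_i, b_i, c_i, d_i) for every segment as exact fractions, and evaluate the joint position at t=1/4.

  seg 0: a=-4 b=35/4 c=0 d=-11/4
  seg 1: a=2 b=1/2 c=-33/4 d=11/4
S(1/4) = -475/256

Δ: Δ0=6, Δ1=-5
row 1: diag=4, rhs=-66; c'=1/4, d'=-33/2
back: M1=-33/2
M: M0=0, M1=-33/2, M2=0
seg 0: a=-4, c=M0/2=0, d=(M1−M0)/(6·1)=-11/4, b=Δ0−h0·(2M0+M1)/6=35/4
seg 1: a=2, c=M1/2=-33/4, d=(M2−M1)/(6·1)=11/4, b=Δ1−h1·(2M1+M2)/6=1/2
t_q=1/4 → seg 0, τ=1/4; S=-4+35/4·τ+0·τ²+-11/4·τ³=-475/256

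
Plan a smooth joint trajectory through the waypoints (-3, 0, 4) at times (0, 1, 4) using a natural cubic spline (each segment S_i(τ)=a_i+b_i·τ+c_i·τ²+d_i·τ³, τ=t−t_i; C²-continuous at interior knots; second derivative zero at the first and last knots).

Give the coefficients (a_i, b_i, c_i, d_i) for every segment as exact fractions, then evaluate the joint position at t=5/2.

Δ: Δ0=3, Δ1=4/3
row 1: diag=8, rhs=-10; c'=3/8, d'=-5/4
back: M1=-5/4
M: M0=0, M1=-5/4, M2=0
seg 0: a=-3, c=M0/2=0, d=(M1−M0)/(6·1)=-5/24, b=Δ0−h0·(2M0+M1)/6=77/24
seg 1: a=0, c=M1/2=-5/8, d=(M2−M1)/(6·3)=5/72, b=Δ1−h1·(2M1+M2)/6=31/12
t_q=5/2 → seg 1, τ=3/2; S=0+31/12·τ+-5/8·τ²+5/72·τ³=173/64

  seg 0: a=-3 b=77/24 c=0 d=-5/24
  seg 1: a=0 b=31/12 c=-5/8 d=5/72
S(5/2) = 173/64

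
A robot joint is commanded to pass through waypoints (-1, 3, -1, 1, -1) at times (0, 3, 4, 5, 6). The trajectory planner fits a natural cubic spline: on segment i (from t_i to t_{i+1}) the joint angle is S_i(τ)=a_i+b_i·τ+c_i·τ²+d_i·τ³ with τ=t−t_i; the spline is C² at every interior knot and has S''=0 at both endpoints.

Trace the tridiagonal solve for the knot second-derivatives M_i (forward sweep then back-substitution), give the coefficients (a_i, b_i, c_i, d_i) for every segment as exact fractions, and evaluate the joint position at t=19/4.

Δ: Δ0=4/3, Δ1=-4, Δ2=2, Δ3=-2
row 1: diag=8, rhs=-32; c'=1/8, d'=-4
row 2: denom=4−1·1/8=31/8; d'=(36−1·-4)/(31/8)=320/31
row 3: denom=4−1·8/31=116/31; d'=(-24−1·320/31)/(116/31)=-266/29
back: M3=-266/29
back: M2=320/31−8/31·-266/29=368/29
back: M1=-4−1/8·368/29=-162/29
M: M0=0, M1=-162/29, M2=368/29, M3=-266/29, M4=0
seg 0: a=-1, c=M0/2=0, d=(M1−M0)/(6·3)=-9/29, b=Δ0−h0·(2M0+M1)/6=359/87
seg 1: a=3, c=M1/2=-81/29, d=(M2−M1)/(6·1)=265/87, b=Δ1−h1·(2M1+M2)/6=-370/87
seg 2: a=-1, c=M2/2=184/29, d=(M3−M2)/(6·1)=-317/87, b=Δ2−h2·(2M2+M3)/6=-61/87
seg 3: a=1, c=M3/2=-133/29, d=(M4−M3)/(6·1)=133/87, b=Δ3−h3·(2M3+M4)/6=92/87
t_q=19/4 → seg 2, τ=3/4; S=-1+-61/87·τ+184/29·τ²+-317/87·τ³=939/1856

  seg 0: a=-1 b=359/87 c=0 d=-9/29
  seg 1: a=3 b=-370/87 c=-81/29 d=265/87
  seg 2: a=-1 b=-61/87 c=184/29 d=-317/87
  seg 3: a=1 b=92/87 c=-133/29 d=133/87
S(19/4) = 939/1856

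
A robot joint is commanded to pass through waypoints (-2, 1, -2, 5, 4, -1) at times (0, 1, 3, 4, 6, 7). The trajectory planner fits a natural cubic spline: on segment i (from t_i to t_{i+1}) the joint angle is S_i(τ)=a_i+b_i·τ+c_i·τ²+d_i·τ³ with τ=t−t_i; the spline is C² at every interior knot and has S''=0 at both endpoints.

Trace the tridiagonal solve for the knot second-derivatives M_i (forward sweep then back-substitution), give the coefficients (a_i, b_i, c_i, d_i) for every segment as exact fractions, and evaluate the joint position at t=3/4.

  seg 0: a=-2 b=4417/988 c=0 d=-1453/988
  seg 1: a=1 b=29/494 c=-4359/988 d=3589/1976
  seg 2: a=-2 b=1039/247 c=1602/247 d=-48/13
  seg 3: a=5 b=1507/247 c=-1134/247 d=1275/1976
  seg 4: a=4 b=-2233/494 c=-711/988 d=237/988
S(3/4) = 46321/63232

Δ: Δ0=3, Δ1=-3/2, Δ2=7, Δ3=-1/2, Δ4=-5
row 1: diag=6, rhs=-27; c'=1/3, d'=-9/2
row 2: denom=6−2·1/3=16/3; d'=(51−2·-9/2)/(16/3)=45/4
row 3: denom=6−1·3/16=93/16; d'=(-45−1·45/4)/(93/16)=-300/31
row 4: denom=6−2·32/93=494/93; d'=(-27−2·-300/31)/(494/93)=-711/494
back: M4=-711/494
back: M3=-300/31−32/93·-711/494=-2268/247
back: M2=45/4−3/16·-2268/247=3204/247
back: M1=-9/2−1/3·3204/247=-4359/494
M: M0=0, M1=-4359/494, M2=3204/247, M3=-2268/247, M4=-711/494, M5=0
seg 0: a=-2, c=M0/2=0, d=(M1−M0)/(6·1)=-1453/988, b=Δ0−h0·(2M0+M1)/6=4417/988
seg 1: a=1, c=M1/2=-4359/988, d=(M2−M1)/(6·2)=3589/1976, b=Δ1−h1·(2M1+M2)/6=29/494
seg 2: a=-2, c=M2/2=1602/247, d=(M3−M2)/(6·1)=-48/13, b=Δ2−h2·(2M2+M3)/6=1039/247
seg 3: a=5, c=M3/2=-1134/247, d=(M4−M3)/(6·2)=1275/1976, b=Δ3−h3·(2M3+M4)/6=1507/247
seg 4: a=4, c=M4/2=-711/988, d=(M5−M4)/(6·1)=237/988, b=Δ4−h4·(2M4+M5)/6=-2233/494
t_q=3/4 → seg 0, τ=3/4; S=-2+4417/988·τ+0·τ²+-1453/988·τ³=46321/63232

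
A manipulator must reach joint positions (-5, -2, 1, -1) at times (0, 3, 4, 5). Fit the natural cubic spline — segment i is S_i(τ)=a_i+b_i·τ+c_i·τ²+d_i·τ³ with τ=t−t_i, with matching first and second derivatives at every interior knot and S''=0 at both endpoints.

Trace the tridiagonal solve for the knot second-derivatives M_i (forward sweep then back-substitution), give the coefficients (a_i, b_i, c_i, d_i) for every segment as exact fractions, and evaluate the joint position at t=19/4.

Δ: Δ0=1, Δ1=3, Δ2=-2
row 1: diag=8, rhs=12; c'=1/8, d'=3/2
row 2: denom=4−1·1/8=31/8; d'=(-30−1·3/2)/(31/8)=-252/31
back: M2=-252/31
back: M1=3/2−1/8·-252/31=78/31
M: M0=0, M1=78/31, M2=-252/31, M3=0
seg 0: a=-5, c=M0/2=0, d=(M1−M0)/(6·3)=13/93, b=Δ0−h0·(2M0+M1)/6=-8/31
seg 1: a=-2, c=M1/2=39/31, d=(M2−M1)/(6·1)=-55/31, b=Δ1−h1·(2M1+M2)/6=109/31
seg 2: a=1, c=M2/2=-126/31, d=(M3−M2)/(6·1)=42/31, b=Δ2−h2·(2M2+M3)/6=22/31
t_q=19/4 → seg 2, τ=3/4; S=1+22/31·τ+-126/31·τ²+42/31·τ³=-181/992

  seg 0: a=-5 b=-8/31 c=0 d=13/93
  seg 1: a=-2 b=109/31 c=39/31 d=-55/31
  seg 2: a=1 b=22/31 c=-126/31 d=42/31
S(19/4) = -181/992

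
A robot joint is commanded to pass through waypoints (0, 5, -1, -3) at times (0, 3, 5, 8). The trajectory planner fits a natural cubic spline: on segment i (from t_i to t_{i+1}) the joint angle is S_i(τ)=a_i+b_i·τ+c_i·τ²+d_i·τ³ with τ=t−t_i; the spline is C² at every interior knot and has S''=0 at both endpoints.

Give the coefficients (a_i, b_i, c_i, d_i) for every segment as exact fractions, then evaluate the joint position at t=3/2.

  seg 0: a=0 b=157/48 c=0 d=-77/432
  seg 1: a=5 b=-37/24 c=-77/48 d=7/16
  seg 2: a=-1 b=-65/24 c=49/48 d=-49/432
S(3/2) = 551/128

Δ: Δ0=5/3, Δ1=-3, Δ2=-2/3
row 1: diag=10, rhs=-28; c'=1/5, d'=-14/5
row 2: denom=10−2·1/5=48/5; d'=(14−2·-14/5)/(48/5)=49/24
back: M2=49/24
back: M1=-14/5−1/5·49/24=-77/24
M: M0=0, M1=-77/24, M2=49/24, M3=0
seg 0: a=0, c=M0/2=0, d=(M1−M0)/(6·3)=-77/432, b=Δ0−h0·(2M0+M1)/6=157/48
seg 1: a=5, c=M1/2=-77/48, d=(M2−M1)/(6·2)=7/16, b=Δ1−h1·(2M1+M2)/6=-37/24
seg 2: a=-1, c=M2/2=49/48, d=(M3−M2)/(6·3)=-49/432, b=Δ2−h2·(2M2+M3)/6=-65/24
t_q=3/2 → seg 0, τ=3/2; S=0+157/48·τ+0·τ²+-77/432·τ³=551/128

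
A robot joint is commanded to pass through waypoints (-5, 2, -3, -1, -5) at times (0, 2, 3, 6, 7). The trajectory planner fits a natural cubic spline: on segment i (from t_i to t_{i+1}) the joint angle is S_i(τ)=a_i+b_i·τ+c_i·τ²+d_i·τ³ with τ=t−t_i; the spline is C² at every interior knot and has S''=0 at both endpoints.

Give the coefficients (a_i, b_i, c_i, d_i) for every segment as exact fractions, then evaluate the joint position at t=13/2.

Δ: Δ0=7/2, Δ1=-5, Δ2=2/3, Δ3=-4
row 1: diag=6, rhs=-51; c'=1/6, d'=-17/2
row 2: denom=8−1·1/6=47/6; d'=(34−1·-17/2)/(47/6)=255/47
row 3: denom=8−3·18/47=322/47; d'=(-28−3·255/47)/(322/47)=-2081/322
back: M3=-2081/322
back: M2=255/47−18/47·-2081/322=1272/161
back: M1=-17/2−1/6·1272/161=-3161/322
M: M0=0, M1=-3161/322, M2=1272/161, M3=-2081/322, M4=0
seg 0: a=-5, c=M0/2=0, d=(M1−M0)/(6·2)=-3161/3864, b=Δ0−h0·(2M0+M1)/6=3271/483
seg 1: a=2, c=M1/2=-3161/644, d=(M2−M1)/(6·1)=815/276, b=Δ1−h1·(2M1+M2)/6=-2941/966
seg 2: a=-3, c=M2/2=636/161, d=(M3−M2)/(6·3)=-4625/5796, b=Δ2−h2·(2M2+M3)/6=-7733/1932
seg 3: a=-1, c=M3/2=-2081/644, d=(M4−M3)/(6·1)=2081/1932, b=Δ3−h3·(2M3+M4)/6=-1783/966
t_q=13/2 → seg 3, τ=1/2; S=-1+-1783/966·τ+-2081/644·τ²+2081/1932·τ³=-13375/5152

  seg 0: a=-5 b=3271/483 c=0 d=-3161/3864
  seg 1: a=2 b=-2941/966 c=-3161/644 d=815/276
  seg 2: a=-3 b=-7733/1932 c=636/161 d=-4625/5796
  seg 3: a=-1 b=-1783/966 c=-2081/644 d=2081/1932
S(13/2) = -13375/5152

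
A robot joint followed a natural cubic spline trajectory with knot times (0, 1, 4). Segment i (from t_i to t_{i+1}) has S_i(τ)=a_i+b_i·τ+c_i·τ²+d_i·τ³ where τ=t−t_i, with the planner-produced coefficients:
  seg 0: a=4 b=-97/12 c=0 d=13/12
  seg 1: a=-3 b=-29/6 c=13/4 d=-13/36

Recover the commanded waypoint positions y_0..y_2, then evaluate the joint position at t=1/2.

y_0 = S_0(0) = a_0 = 4
y_1 = S_1(0) = a_1 = -3
y_2 = S_1(3) = 2
t_q=1/2 is in segment 0 (τ=1/2); S_0(τ)=3/32

y_0=4 y_1=-3 y_2=2
S(1/2) = 3/32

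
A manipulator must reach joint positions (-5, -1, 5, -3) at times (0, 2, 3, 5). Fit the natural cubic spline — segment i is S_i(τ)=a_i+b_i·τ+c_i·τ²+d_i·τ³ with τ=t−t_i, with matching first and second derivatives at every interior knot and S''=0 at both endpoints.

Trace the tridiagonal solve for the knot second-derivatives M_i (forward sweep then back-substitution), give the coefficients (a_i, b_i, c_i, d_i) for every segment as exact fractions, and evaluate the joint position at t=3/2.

  seg 0: a=-5 b=2/35 c=0 d=17/35
  seg 1: a=-1 b=206/35 c=102/35 d=-14/5
  seg 2: a=5 b=116/35 c=-192/35 d=32/35
S(3/2) = -131/40

Δ: Δ0=2, Δ1=6, Δ2=-4
row 1: diag=6, rhs=24; c'=1/6, d'=4
row 2: denom=6−1·1/6=35/6; d'=(-60−1·4)/(35/6)=-384/35
back: M2=-384/35
back: M1=4−1/6·-384/35=204/35
M: M0=0, M1=204/35, M2=-384/35, M3=0
seg 0: a=-5, c=M0/2=0, d=(M1−M0)/(6·2)=17/35, b=Δ0−h0·(2M0+M1)/6=2/35
seg 1: a=-1, c=M1/2=102/35, d=(M2−M1)/(6·1)=-14/5, b=Δ1−h1·(2M1+M2)/6=206/35
seg 2: a=5, c=M2/2=-192/35, d=(M3−M2)/(6·2)=32/35, b=Δ2−h2·(2M2+M3)/6=116/35
t_q=3/2 → seg 0, τ=3/2; S=-5+2/35·τ+0·τ²+17/35·τ³=-131/40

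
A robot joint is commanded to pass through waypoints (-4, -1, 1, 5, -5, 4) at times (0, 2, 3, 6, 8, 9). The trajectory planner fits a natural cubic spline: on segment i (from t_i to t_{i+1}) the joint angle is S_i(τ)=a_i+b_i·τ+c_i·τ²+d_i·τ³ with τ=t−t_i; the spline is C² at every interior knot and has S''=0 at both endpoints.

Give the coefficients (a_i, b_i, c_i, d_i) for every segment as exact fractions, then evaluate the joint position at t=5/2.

Δ: Δ0=3/2, Δ1=2, Δ2=4/3, Δ3=-5, Δ4=9
row 1: diag=6, rhs=3; c'=1/6, d'=1/2
row 2: denom=8−1·1/6=47/6; d'=(-4−1·1/2)/(47/6)=-27/47
row 3: denom=10−3·18/47=416/47; d'=(-38−3·-27/47)/(416/47)=-1705/416
row 4: denom=6−2·47/208=577/104; d'=(84−2·-1705/416)/(577/104)=19177/1154
back: M4=19177/1154
back: M3=-1705/416−47/208·19177/1154=-9063/1154
back: M2=-27/47−18/47·-9063/1154=1404/577
back: M1=1/2−1/6·1404/577=109/1154
M: M0=0, M1=109/1154, M2=1404/577, M3=-9063/1154, M4=19177/1154, M5=0
seg 0: a=-4, c=M0/2=0, d=(M1−M0)/(6·2)=109/13848, b=Δ0−h0·(2M0+M1)/6=2542/1731
seg 1: a=-1, c=M1/2=109/2308, d=(M2−M1)/(6·1)=2699/6924, b=Δ1−h1·(2M1+M2)/6=5411/3462
seg 2: a=1, c=M2/2=702/577, d=(M3−M2)/(6·3)=-1319/2308, b=Δ2−h2·(2M2+M3)/6=19573/6924
seg 3: a=5, c=M3/2=-9063/2308, d=(M4−M3)/(6·2)=3530/1731, b=Δ3−h3·(2M3+M4)/6=-18361/3462
seg 4: a=-5, c=M4/2=19177/2308, d=(M5−M4)/(6·1)=-19177/6924, b=Δ4−h4·(2M4+M5)/6=11981/3462
t_q=5/2 → seg 1, τ=1/2; S=-1+5411/3462·τ+109/2308·τ²+2699/6924·τ³=-2917/18464

  seg 0: a=-4 b=2542/1731 c=0 d=109/13848
  seg 1: a=-1 b=5411/3462 c=109/2308 d=2699/6924
  seg 2: a=1 b=19573/6924 c=702/577 d=-1319/2308
  seg 3: a=5 b=-18361/3462 c=-9063/2308 d=3530/1731
  seg 4: a=-5 b=11981/3462 c=19177/2308 d=-19177/6924
S(5/2) = -2917/18464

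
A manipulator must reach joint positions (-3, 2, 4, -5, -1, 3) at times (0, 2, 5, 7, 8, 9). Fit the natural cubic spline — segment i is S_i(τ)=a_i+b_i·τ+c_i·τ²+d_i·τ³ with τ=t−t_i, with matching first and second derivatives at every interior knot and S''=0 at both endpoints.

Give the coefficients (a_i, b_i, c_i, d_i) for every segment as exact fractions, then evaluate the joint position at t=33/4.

Δ: Δ0=5/2, Δ1=2/3, Δ2=-9/2, Δ3=4, Δ4=4
row 1: diag=10, rhs=-11; c'=3/10, d'=-11/10
row 2: denom=10−3·3/10=91/10; d'=(-31−3·-11/10)/(91/10)=-277/91
row 3: denom=6−2·20/91=506/91; d'=(51−2·-277/91)/(506/91)=5195/506
row 4: denom=4−1·91/506=1933/506; d'=(0−1·5195/506)/(1933/506)=-5195/1933
back: M4=-5195/1933
back: M3=5195/506−91/506·-5195/1933=20780/1933
back: M2=-277/91−20/91·20780/1933=-10451/1933
back: M1=-11/10−3/10·-10451/1933=1009/1933
M: M0=0, M1=1009/1933, M2=-10451/1933, M3=20780/1933, M4=-5195/1933, M5=0
seg 0: a=-3, c=M0/2=0, d=(M1−M0)/(6·2)=1009/23196, b=Δ0−h0·(2M0+M1)/6=26977/11598
seg 1: a=2, c=M1/2=1009/3866, d=(M2−M1)/(6·3)=-1910/5799, b=Δ1−h1·(2M1+M2)/6=33031/11598
seg 2: a=4, c=M2/2=-10451/3866, d=(M3−M2)/(6·2)=31231/23196, b=Δ2−h2·(2M2+M3)/6=-51947/11598
seg 3: a=-5, c=M3/2=10390/1933, d=(M4−M3)/(6·1)=-25975/11598, b=Δ3−h3·(2M3+M4)/6=10027/11598
seg 4: a=-1, c=M4/2=-5195/3866, d=(M5−M4)/(6·1)=5195/11598, b=Δ4−h4·(2M4+M5)/6=28391/5799
t_q=33/4 → seg 4, τ=1/4; S=-1+28391/5799·τ+-5195/3866·τ²+5195/11598·τ³=36365/247424

  seg 0: a=-3 b=26977/11598 c=0 d=1009/23196
  seg 1: a=2 b=33031/11598 c=1009/3866 d=-1910/5799
  seg 2: a=4 b=-51947/11598 c=-10451/3866 d=31231/23196
  seg 3: a=-5 b=10027/11598 c=10390/1933 d=-25975/11598
  seg 4: a=-1 b=28391/5799 c=-5195/3866 d=5195/11598
S(33/4) = 36365/247424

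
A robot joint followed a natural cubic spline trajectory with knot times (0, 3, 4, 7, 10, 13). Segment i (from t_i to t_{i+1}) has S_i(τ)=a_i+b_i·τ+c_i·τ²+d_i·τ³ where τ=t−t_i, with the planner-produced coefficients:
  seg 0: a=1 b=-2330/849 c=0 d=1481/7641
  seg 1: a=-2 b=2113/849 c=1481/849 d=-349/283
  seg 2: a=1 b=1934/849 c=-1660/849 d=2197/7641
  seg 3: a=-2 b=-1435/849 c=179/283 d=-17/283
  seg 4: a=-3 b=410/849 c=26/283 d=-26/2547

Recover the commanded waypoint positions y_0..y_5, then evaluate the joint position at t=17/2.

y_0 = S_0(0) = a_0 = 1
y_1 = S_1(0) = a_1 = -2
y_2 = S_2(0) = a_2 = 1
y_3 = S_3(0) = a_3 = -2
y_4 = S_4(0) = a_4 = -3
y_5 = S_4(3) = -1
t_q=17/2 is in segment 3 (τ=3/2); S_3(τ)=-7505/2264

y_0=1 y_1=-2 y_2=1 y_3=-2 y_4=-3 y_5=-1
S(17/2) = -7505/2264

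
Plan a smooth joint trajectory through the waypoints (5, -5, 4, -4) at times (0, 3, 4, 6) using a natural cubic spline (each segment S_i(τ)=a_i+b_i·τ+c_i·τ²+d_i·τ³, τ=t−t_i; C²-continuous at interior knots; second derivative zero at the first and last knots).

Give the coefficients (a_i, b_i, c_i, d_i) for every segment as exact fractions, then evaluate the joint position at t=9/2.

  seg 0: a=5 b=-1253/141 c=0 d=29/47
  seg 1: a=-5 b=1096/141 c=261/47 d=-610/141
  seg 2: a=4 b=832/141 c=-349/47 d=349/282
S(9/2) = 3947/752

Δ: Δ0=-10/3, Δ1=9, Δ2=-4
row 1: diag=8, rhs=74; c'=1/8, d'=37/4
row 2: denom=6−1·1/8=47/8; d'=(-78−1·37/4)/(47/8)=-698/47
back: M2=-698/47
back: M1=37/4−1/8·-698/47=522/47
M: M0=0, M1=522/47, M2=-698/47, M3=0
seg 0: a=5, c=M0/2=0, d=(M1−M0)/(6·3)=29/47, b=Δ0−h0·(2M0+M1)/6=-1253/141
seg 1: a=-5, c=M1/2=261/47, d=(M2−M1)/(6·1)=-610/141, b=Δ1−h1·(2M1+M2)/6=1096/141
seg 2: a=4, c=M2/2=-349/47, d=(M3−M2)/(6·2)=349/282, b=Δ2−h2·(2M2+M3)/6=832/141
t_q=9/2 → seg 2, τ=1/2; S=4+832/141·τ+-349/47·τ²+349/282·τ³=3947/752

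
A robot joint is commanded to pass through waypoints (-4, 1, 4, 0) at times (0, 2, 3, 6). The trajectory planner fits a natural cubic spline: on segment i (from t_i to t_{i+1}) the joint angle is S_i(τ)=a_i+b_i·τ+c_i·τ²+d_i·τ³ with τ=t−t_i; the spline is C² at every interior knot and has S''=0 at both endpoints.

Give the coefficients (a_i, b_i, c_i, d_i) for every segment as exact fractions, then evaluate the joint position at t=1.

Δ: Δ0=5/2, Δ1=3, Δ2=-4/3
row 1: diag=6, rhs=3; c'=1/6, d'=1/2
row 2: denom=8−1·1/6=47/6; d'=(-26−1·1/2)/(47/6)=-159/47
back: M2=-159/47
back: M1=1/2−1/6·-159/47=50/47
M: M0=0, M1=50/47, M2=-159/47, M3=0
seg 0: a=-4, c=M0/2=0, d=(M1−M0)/(6·2)=25/282, b=Δ0−h0·(2M0+M1)/6=605/282
seg 1: a=1, c=M1/2=25/47, d=(M2−M1)/(6·1)=-209/282, b=Δ1−h1·(2M1+M2)/6=905/282
seg 2: a=4, c=M2/2=-159/94, d=(M3−M2)/(6·3)=53/282, b=Δ2−h2·(2M2+M3)/6=289/141
t_q=1 → seg 0, τ=1; S=-4+605/282·τ+0·τ²+25/282·τ³=-83/47

  seg 0: a=-4 b=605/282 c=0 d=25/282
  seg 1: a=1 b=905/282 c=25/47 d=-209/282
  seg 2: a=4 b=289/141 c=-159/94 d=53/282
S(1) = -83/47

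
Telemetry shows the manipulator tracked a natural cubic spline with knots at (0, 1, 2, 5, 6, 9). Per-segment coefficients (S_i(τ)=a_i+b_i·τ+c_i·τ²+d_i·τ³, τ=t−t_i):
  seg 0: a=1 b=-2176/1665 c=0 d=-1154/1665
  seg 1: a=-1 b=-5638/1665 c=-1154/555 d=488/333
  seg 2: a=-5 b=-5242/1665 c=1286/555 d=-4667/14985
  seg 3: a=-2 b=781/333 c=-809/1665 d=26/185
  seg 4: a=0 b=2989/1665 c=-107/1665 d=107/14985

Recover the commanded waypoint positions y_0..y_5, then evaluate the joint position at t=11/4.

y_0=1 y_1=-1 y_2=-5 y_3=-2 y_4=0 y_5=5
S(11/4) = -73281/11840

y_0 = S_0(0) = a_0 = 1
y_1 = S_1(0) = a_1 = -1
y_2 = S_2(0) = a_2 = -5
y_3 = S_3(0) = a_3 = -2
y_4 = S_4(0) = a_4 = 0
y_5 = S_4(3) = 5
t_q=11/4 is in segment 2 (τ=3/4); S_2(τ)=-73281/11840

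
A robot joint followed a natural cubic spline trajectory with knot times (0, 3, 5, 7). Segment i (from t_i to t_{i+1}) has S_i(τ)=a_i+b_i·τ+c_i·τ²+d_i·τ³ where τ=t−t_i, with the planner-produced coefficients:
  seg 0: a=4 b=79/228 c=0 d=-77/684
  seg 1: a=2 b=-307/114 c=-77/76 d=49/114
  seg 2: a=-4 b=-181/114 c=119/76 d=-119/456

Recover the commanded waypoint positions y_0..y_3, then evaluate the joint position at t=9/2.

y_0 = S_0(0) = a_0 = 4
y_1 = S_1(0) = a_1 = 2
y_2 = S_2(0) = a_2 = -4
y_3 = S_2(2) = -3
t_q=9/2 is in segment 1 (τ=3/2); S_1(τ)=-109/38

y_0=4 y_1=2 y_2=-4 y_3=-3
S(9/2) = -109/38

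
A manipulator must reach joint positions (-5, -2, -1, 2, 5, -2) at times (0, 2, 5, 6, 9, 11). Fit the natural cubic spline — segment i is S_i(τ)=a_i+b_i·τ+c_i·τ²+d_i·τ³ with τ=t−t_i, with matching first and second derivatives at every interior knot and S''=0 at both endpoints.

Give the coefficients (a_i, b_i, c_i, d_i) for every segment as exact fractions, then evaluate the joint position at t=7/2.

Δ: Δ0=3/2, Δ1=1/3, Δ2=3, Δ3=1, Δ4=-7/2
row 1: diag=10, rhs=-7; c'=3/10, d'=-7/10
row 2: denom=8−3·3/10=71/10; d'=(16−3·-7/10)/(71/10)=181/71
row 3: denom=8−1·10/71=558/71; d'=(-12−1·181/71)/(558/71)=-1033/558
row 4: denom=10−3·71/186=549/62; d'=(-27−3·-1033/558)/(549/62)=-3989/1647
back: M4=-3989/1647
back: M3=-1033/558−71/186·-3989/1647=-4579/4941
back: M2=181/71−10/71·-4579/4941=13241/4941
back: M1=-7/10−3/10·13241/4941=-2477/1647
M: M0=0, M1=-2477/1647, M2=13241/4941, M3=-4579/4941, M4=-3989/1647, M5=0
seg 0: a=-5, c=M0/2=0, d=(M1−M0)/(6·2)=-2477/19764, b=Δ0−h0·(2M0+M1)/6=19777/9882
seg 1: a=-2, c=M1/2=-2477/3294, d=(M2−M1)/(6·3)=10336/44469, b=Δ1−h1·(2M1+M2)/6=4915/9882
seg 2: a=-1, c=M2/2=13241/9882, d=(M3−M2)/(6·1)=-110/183, b=Δ2−h2·(2M2+M3)/6=22345/9882
seg 3: a=2, c=M3/2=-4579/9882, d=(M4−M3)/(6·3)=-3694/44469, b=Δ3−h3·(2M3+M4)/6=31007/9882
seg 4: a=5, c=M4/2=-3989/3294, d=(M5−M4)/(6·2)=3989/19764, b=Δ4−h4·(2M4+M5)/6=-18631/9882
t_q=7/2 → seg 1, τ=3/2; S=-2+4915/9882·τ+-2477/3294·τ²+10336/44469·τ³=-9493/4392

  seg 0: a=-5 b=19777/9882 c=0 d=-2477/19764
  seg 1: a=-2 b=4915/9882 c=-2477/3294 d=10336/44469
  seg 2: a=-1 b=22345/9882 c=13241/9882 d=-110/183
  seg 3: a=2 b=31007/9882 c=-4579/9882 d=-3694/44469
  seg 4: a=5 b=-18631/9882 c=-3989/3294 d=3989/19764
S(7/2) = -9493/4392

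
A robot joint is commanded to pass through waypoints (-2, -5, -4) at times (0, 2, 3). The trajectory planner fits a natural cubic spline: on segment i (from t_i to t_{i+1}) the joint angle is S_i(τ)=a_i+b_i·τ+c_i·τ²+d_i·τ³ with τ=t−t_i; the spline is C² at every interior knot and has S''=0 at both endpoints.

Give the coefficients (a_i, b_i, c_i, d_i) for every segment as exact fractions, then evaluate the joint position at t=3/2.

Δ: Δ0=-3/2, Δ1=1
row 1: diag=6, rhs=15; c'=1/6, d'=5/2
back: M1=5/2
M: M0=0, M1=5/2, M2=0
seg 0: a=-2, c=M0/2=0, d=(M1−M0)/(6·2)=5/24, b=Δ0−h0·(2M0+M1)/6=-7/3
seg 1: a=-5, c=M1/2=5/4, d=(M2−M1)/(6·1)=-5/12, b=Δ1−h1·(2M1+M2)/6=1/6
t_q=3/2 → seg 0, τ=3/2; S=-2+-7/3·τ+0·τ²+5/24·τ³=-307/64

  seg 0: a=-2 b=-7/3 c=0 d=5/24
  seg 1: a=-5 b=1/6 c=5/4 d=-5/12
S(3/2) = -307/64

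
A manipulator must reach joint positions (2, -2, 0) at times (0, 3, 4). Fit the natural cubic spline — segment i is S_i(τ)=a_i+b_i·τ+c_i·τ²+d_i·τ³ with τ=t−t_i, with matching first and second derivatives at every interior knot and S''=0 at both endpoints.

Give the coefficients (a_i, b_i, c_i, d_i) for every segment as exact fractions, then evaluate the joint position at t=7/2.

Δ: Δ0=-4/3, Δ1=2
row 1: diag=8, rhs=20; c'=1/8, d'=5/2
back: M1=5/2
M: M0=0, M1=5/2, M2=0
seg 0: a=2, c=M0/2=0, d=(M1−M0)/(6·3)=5/36, b=Δ0−h0·(2M0+M1)/6=-31/12
seg 1: a=-2, c=M1/2=5/4, d=(M2−M1)/(6·1)=-5/12, b=Δ1−h1·(2M1+M2)/6=7/6
t_q=7/2 → seg 1, τ=1/2; S=-2+7/6·τ+5/4·τ²+-5/12·τ³=-37/32

  seg 0: a=2 b=-31/12 c=0 d=5/36
  seg 1: a=-2 b=7/6 c=5/4 d=-5/12
S(7/2) = -37/32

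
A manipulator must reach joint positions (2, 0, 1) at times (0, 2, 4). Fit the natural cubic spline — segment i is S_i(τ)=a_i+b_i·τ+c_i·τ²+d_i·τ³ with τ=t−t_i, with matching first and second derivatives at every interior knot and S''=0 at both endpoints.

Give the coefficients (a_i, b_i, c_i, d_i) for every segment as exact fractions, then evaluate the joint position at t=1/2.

  seg 0: a=2 b=-11/8 c=0 d=3/32
  seg 1: a=0 b=-1/4 c=9/16 d=-3/32
S(1/2) = 339/256

Δ: Δ0=-1, Δ1=1/2
row 1: diag=8, rhs=9; c'=1/4, d'=9/8
back: M1=9/8
M: M0=0, M1=9/8, M2=0
seg 0: a=2, c=M0/2=0, d=(M1−M0)/(6·2)=3/32, b=Δ0−h0·(2M0+M1)/6=-11/8
seg 1: a=0, c=M1/2=9/16, d=(M2−M1)/(6·2)=-3/32, b=Δ1−h1·(2M1+M2)/6=-1/4
t_q=1/2 → seg 0, τ=1/2; S=2+-11/8·τ+0·τ²+3/32·τ³=339/256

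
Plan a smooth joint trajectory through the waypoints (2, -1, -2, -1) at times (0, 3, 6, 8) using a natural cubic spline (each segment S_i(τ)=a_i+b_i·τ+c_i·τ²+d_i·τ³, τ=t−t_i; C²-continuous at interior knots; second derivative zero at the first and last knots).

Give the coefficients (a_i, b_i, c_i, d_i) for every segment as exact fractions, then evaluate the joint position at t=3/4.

Δ: Δ0=-1, Δ1=-1/3, Δ2=1/2
row 1: diag=12, rhs=4; c'=1/4, d'=1/3
row 2: denom=10−3·1/4=37/4; d'=(5−3·1/3)/(37/4)=16/37
back: M2=16/37
back: M1=1/3−1/4·16/37=25/111
M: M0=0, M1=25/111, M2=16/37, M3=0
seg 0: a=2, c=M0/2=0, d=(M1−M0)/(6·3)=25/1998, b=Δ0−h0·(2M0+M1)/6=-247/222
seg 1: a=-1, c=M1/2=25/222, d=(M2−M1)/(6·3)=23/1998, b=Δ1−h1·(2M1+M2)/6=-86/111
seg 2: a=-2, c=M2/2=8/37, d=(M3−M2)/(6·2)=-4/111, b=Δ2−h2·(2M2+M3)/6=47/222
t_q=3/4 → seg 0, τ=3/4; S=2+-247/222·τ+0·τ²+25/1998·τ³=5545/4736

  seg 0: a=2 b=-247/222 c=0 d=25/1998
  seg 1: a=-1 b=-86/111 c=25/222 d=23/1998
  seg 2: a=-2 b=47/222 c=8/37 d=-4/111
S(3/4) = 5545/4736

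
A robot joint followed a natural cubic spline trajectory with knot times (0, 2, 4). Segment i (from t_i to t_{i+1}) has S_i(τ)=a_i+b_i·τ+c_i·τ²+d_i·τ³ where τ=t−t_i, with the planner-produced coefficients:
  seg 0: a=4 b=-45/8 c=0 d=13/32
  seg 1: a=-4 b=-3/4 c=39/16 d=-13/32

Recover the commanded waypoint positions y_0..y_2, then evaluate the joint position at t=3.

y_0=4 y_1=-4 y_2=1
S(3) = -87/32

y_0 = S_0(0) = a_0 = 4
y_1 = S_1(0) = a_1 = -4
y_2 = S_1(2) = 1
t_q=3 is in segment 1 (τ=1); S_1(τ)=-87/32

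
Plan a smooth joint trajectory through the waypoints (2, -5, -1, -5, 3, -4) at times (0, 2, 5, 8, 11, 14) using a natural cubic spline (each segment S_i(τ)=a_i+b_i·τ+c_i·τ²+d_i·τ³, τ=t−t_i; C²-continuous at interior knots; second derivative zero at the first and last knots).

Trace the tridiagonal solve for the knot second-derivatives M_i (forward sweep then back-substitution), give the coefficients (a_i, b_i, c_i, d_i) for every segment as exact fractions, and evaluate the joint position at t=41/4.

  seg 0: a=2 b=-2959/618 c=0 d=199/618
  seg 1: a=-5 b=-571/618 c=199/103 d=-81/206
  seg 2: a=-1 b=16/309 c=-331/206 d=2123/5562
  seg 3: a=-5 b=443/618 c=565/309 d=-2185/5562
  seg 4: a=3 b=334/309 c=-1055/618 d=1055/5562
S(41/4) = 18389/13184

Δ: Δ0=-7/2, Δ1=4/3, Δ2=-4/3, Δ3=8/3, Δ4=-7/3
row 1: diag=10, rhs=29; c'=3/10, d'=29/10
row 2: denom=12−3·3/10=111/10; d'=(-16−3·29/10)/(111/10)=-247/111
row 3: denom=12−3·10/37=414/37; d'=(24−3·-247/111)/(414/37)=1135/414
row 4: denom=12−3·37/138=515/46; d'=(-30−3·1135/414)/(515/46)=-1055/309
back: M4=-1055/309
back: M3=1135/414−37/138·-1055/309=1130/309
back: M2=-247/111−10/37·1130/309=-331/103
back: M1=29/10−3/10·-331/103=398/103
M: M0=0, M1=398/103, M2=-331/103, M3=1130/309, M4=-1055/309, M5=0
seg 0: a=2, c=M0/2=0, d=(M1−M0)/(6·2)=199/618, b=Δ0−h0·(2M0+M1)/6=-2959/618
seg 1: a=-5, c=M1/2=199/103, d=(M2−M1)/(6·3)=-81/206, b=Δ1−h1·(2M1+M2)/6=-571/618
seg 2: a=-1, c=M2/2=-331/206, d=(M3−M2)/(6·3)=2123/5562, b=Δ2−h2·(2M2+M3)/6=16/309
seg 3: a=-5, c=M3/2=565/309, d=(M4−M3)/(6·3)=-2185/5562, b=Δ3−h3·(2M3+M4)/6=443/618
seg 4: a=3, c=M4/2=-1055/618, d=(M5−M4)/(6·3)=1055/5562, b=Δ4−h4·(2M4+M5)/6=334/309
t_q=41/4 → seg 3, τ=9/4; S=-5+443/618·τ+565/309·τ²+-2185/5562·τ³=18389/13184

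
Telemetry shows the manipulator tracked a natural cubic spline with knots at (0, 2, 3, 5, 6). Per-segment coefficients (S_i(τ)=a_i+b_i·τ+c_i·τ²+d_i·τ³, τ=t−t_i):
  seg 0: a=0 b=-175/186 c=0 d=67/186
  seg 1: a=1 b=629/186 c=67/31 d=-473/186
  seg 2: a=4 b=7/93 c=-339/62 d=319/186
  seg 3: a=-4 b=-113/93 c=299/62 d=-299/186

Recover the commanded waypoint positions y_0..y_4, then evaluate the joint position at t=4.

y_0=0 y_1=1 y_2=4 y_3=-4 y_4=-2
S(4) = 10/31

y_0 = S_0(0) = a_0 = 0
y_1 = S_1(0) = a_1 = 1
y_2 = S_2(0) = a_2 = 4
y_3 = S_3(0) = a_3 = -4
y_4 = S_3(1) = -2
t_q=4 is in segment 2 (τ=1); S_2(τ)=10/31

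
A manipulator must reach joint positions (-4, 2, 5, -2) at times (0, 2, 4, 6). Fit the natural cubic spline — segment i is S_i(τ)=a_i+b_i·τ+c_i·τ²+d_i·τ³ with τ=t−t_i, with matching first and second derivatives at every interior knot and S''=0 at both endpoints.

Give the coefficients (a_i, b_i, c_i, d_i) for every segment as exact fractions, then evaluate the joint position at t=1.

  seg 0: a=-4 b=46/15 c=0 d=-1/60
  seg 1: a=2 b=43/15 c=-1/10 d=-7/24
  seg 2: a=5 b=-31/30 c=-37/20 d=37/120
S(1) = -19/20

Δ: Δ0=3, Δ1=3/2, Δ2=-7/2
row 1: diag=8, rhs=-9; c'=1/4, d'=-9/8
row 2: denom=8−2·1/4=15/2; d'=(-30−2·-9/8)/(15/2)=-37/10
back: M2=-37/10
back: M1=-9/8−1/4·-37/10=-1/5
M: M0=0, M1=-1/5, M2=-37/10, M3=0
seg 0: a=-4, c=M0/2=0, d=(M1−M0)/(6·2)=-1/60, b=Δ0−h0·(2M0+M1)/6=46/15
seg 1: a=2, c=M1/2=-1/10, d=(M2−M1)/(6·2)=-7/24, b=Δ1−h1·(2M1+M2)/6=43/15
seg 2: a=5, c=M2/2=-37/20, d=(M3−M2)/(6·2)=37/120, b=Δ2−h2·(2M2+M3)/6=-31/30
t_q=1 → seg 0, τ=1; S=-4+46/15·τ+0·τ²+-1/60·τ³=-19/20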